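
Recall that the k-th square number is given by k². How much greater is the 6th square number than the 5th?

n² − (n−1)² = 2n − 1, so 6² − 5² = 2·6 − 1 = 11.

11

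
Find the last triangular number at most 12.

10

Solve n(n+1)/2 ≤ 12 for integer n.
n = 4 gives 10 ≤ 12, while n = 5 gives 15 > 12; so the answer is 10.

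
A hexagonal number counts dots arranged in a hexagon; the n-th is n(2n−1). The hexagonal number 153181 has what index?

277

Set n(2n−1) = 153181, giving 2n² − n − 153181 = 0.
The discriminant is 1 + 8·153181 = 1225449, and √1225449 = 1107.
So n = (1 + 1107) / 4 = 1108/4 = 277.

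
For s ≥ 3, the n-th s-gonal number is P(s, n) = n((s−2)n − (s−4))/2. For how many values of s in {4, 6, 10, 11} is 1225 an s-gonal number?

s = 4: P(4, 35) = 1225. ✓
s = 6: P(6, 25) = 1225. ✓
s = 10: P(10, 17) = 1105 and P(10, 18) = 1242; 1225 is not s-gonal.
s = 11: P(11, 16) = 1096 and P(11, 17) = 1241; 1225 is not s-gonal.
Hits: s ∈ {4, 6} → 2.

2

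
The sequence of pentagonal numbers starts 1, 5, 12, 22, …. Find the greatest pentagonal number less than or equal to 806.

782

Solve n(3n−1)/2 ≤ 806 for integer n.
n = 23 gives 782 ≤ 806, while n = 24 gives 852 > 806; so the answer is 782.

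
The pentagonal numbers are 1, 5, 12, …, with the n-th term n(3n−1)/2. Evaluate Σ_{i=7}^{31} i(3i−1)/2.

15250

Σ i(3i−1)/2 = (3Σi² − Σi) / 2 over i = 7..31.
Σi = 496 − 21 = 475 and Σi² = 10416 − 91 = 10325.
(3·10325 − 1·475) / 2 = 30500/2 = 15250.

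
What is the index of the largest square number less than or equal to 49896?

Solve n² ≤ 49896 for integer n.
n = 223 gives 49729 ≤ 49896, while n = 224 gives 50176 > 49896; so the answer is index 223.

223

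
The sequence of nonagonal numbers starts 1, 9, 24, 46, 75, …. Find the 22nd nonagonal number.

1639

The 22nd nonagonal number is n(7n−5)/2 with n = 22.
22·(7·22 − 5)/2 = 22·149/2 = 1639.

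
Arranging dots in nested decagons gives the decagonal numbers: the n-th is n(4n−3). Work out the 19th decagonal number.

1387

19·(4·19 − 3) = 19·73 = 1387.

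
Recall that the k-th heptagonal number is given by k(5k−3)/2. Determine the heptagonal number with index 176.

77176

176·(5·176 − 3)/2 = 176·877/2 = 77176.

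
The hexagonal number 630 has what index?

18

Set n(2n−1) = 630, giving 2n² − n − 630 = 0.
So n = (1 + 71) / 4 = 72/4 = 18.
Check: 18·(2·18 − 1) = 630. ✓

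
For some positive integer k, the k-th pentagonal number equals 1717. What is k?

Set n(3n−1)/2 = 1717, giving 3n² − n − 3434 = 0.
The discriminant is 1 + 24·1717 = 41209, and √41209 = 203.
So n = (1 + 203) / 6 = 204/6 = 34.

34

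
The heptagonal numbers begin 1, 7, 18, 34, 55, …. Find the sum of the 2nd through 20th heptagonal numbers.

6859

Σ i(5i−3)/2 = (5Σi² − 3Σi) / 2 over i = 2..20.
Σi = 210 − 1 = 209 and Σi² = 2870 − 1 = 2869.
(5·2869 − 3·209) / 2 = 13718/2 = 6859.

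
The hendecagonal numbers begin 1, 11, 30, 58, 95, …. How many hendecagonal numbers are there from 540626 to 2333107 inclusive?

The n-th hendecagonal number is n(9n−7)/2.
Smallest index with value ≥ 540626: n = 347 (giving 540626).
Largest index with value ≤ 2333107: n = 720 (giving 2330280).
Indices 347 through 720: 374 terms.

374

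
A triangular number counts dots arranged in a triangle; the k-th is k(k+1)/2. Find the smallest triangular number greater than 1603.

Solve n(n+1)/2 > 1603 for integer n.
The largest n with value ≤ 1603 is 56 (since 1596 ≤ 1603 < 1653), so the first above is n = 57, value 1653.

1653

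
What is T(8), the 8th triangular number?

The 8th triangular number is n(n+1)/2 with n = 8.
8·9/2 = 72/2 = 36.

36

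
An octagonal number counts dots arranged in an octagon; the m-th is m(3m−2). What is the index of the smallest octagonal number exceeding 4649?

40

Solve n(3n−2) > 4649 for integer n.
The largest n with value ≤ 4649 is 39 (since 4485 ≤ 4649 < 4720), so the first above is n = 40, value 4720.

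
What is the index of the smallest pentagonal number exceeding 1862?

Solve n(3n−1)/2 > 1862 for integer n.
The largest n with value ≤ 1862 is 35 (since 1820 ≤ 1862 < 1926), so the first above is n = 36, value 1926.

36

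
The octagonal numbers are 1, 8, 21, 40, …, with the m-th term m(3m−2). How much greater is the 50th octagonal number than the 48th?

50·(3·50 − 2) = 7400 and 48·(3·48 − 2) = 6816.
Difference: 7400 − 6816 = 584.

584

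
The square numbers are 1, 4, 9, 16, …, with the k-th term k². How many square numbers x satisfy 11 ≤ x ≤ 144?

The n-th square number is n².
Smallest index with value ≥ 11: n = 4 (giving 16).
Largest index with value ≤ 144: n = 12 (giving 144).
Indices 4 through 12: 9 terms.

9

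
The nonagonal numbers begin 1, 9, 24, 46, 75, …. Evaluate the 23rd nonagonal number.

1794

23·(7·23 − 5)/2 = 23·156/2 = 23·78 = 1794.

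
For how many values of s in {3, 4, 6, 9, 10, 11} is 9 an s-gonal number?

s = 3: P(3, 3) = 6 and P(3, 4) = 10; 9 is not s-gonal.
s = 4: P(4, 3) = 9. ✓
s = 6: P(6, 2) = 6 and P(6, 3) = 15; 9 is not s-gonal.
s = 9: P(9, 2) = 9. ✓
s = 10: P(10, 1) = 1 and P(10, 2) = 10; 9 is not s-gonal.
s = 11: P(11, 1) = 1 and P(11, 2) = 11; 9 is not s-gonal.
Hits: s ∈ {4, 9} → 2.

2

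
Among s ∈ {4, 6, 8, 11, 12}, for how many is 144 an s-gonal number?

1

s = 4: P(4, 12) = 144. ✓
s = 6: P(6, 8) = 120 and P(6, 9) = 153; 144 is not s-gonal.
s = 8: P(8, 7) = 133 and P(8, 8) = 176; 144 is not s-gonal.
s = 11: P(11, 6) = 141 and P(11, 7) = 196; 144 is not s-gonal.
s = 12: P(12, 5) = 105 and P(12, 6) = 156; 144 is not s-gonal.
Hits: s ∈ {4} → 1.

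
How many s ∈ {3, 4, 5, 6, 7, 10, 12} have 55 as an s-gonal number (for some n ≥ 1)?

s = 3: P(3, 10) = 55. ✓
s = 4: P(4, 7) = 49 and P(4, 8) = 64; 55 is not s-gonal.
s = 5: P(5, 6) = 51 and P(5, 7) = 70; 55 is not s-gonal.
s = 6: P(6, 5) = 45 and P(6, 6) = 66; 55 is not s-gonal.
s = 7: P(7, 5) = 55. ✓
s = 10: P(10, 4) = 52 and P(10, 5) = 85; 55 is not s-gonal.
s = 12: P(12, 3) = 33 and P(12, 4) = 64; 55 is not s-gonal.
Hits: s ∈ {3, 7} → 2.

2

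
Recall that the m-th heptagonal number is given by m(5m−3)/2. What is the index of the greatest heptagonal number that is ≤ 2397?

Solve n(5n−3)/2 ≤ 2397 for integer n.
n = 31 gives 2356 ≤ 2397, while n = 32 gives 2512 > 2397; so the answer is index 31.

31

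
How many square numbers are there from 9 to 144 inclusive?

10

The n-th square number is n².
Smallest index with value ≥ 9: n = 3 (giving 9).
Largest index with value ≤ 144: n = 12 (giving 144).
Indices 3 through 12: 10 terms.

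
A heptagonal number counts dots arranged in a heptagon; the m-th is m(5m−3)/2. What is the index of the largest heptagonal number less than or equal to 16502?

81

Solve n(5n−3)/2 ≤ 16502 for integer n.
n = 81 gives 16281 ≤ 16502, while n = 82 gives 16687 > 16502; so the answer is index 81.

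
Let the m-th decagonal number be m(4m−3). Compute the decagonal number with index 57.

The 57th decagonal number is n(4n−3) with n = 57.
57·(4·57 − 3) = 57·225 = 12825.

12825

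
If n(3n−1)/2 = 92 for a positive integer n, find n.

Set n(3n−1)/2 = 92, giving 3n² − n − 184 = 0.
The discriminant is 1 + 24·92 = 2209, and √2209 = 47.
So n = (1 + 47) / 6 = 48/6 = 8.

8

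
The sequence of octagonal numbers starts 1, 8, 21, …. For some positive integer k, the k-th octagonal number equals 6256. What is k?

Set n(3n−2) = 6256, giving 3n² − 2n − 6256 = 0.
The discriminant is 4 + 12·6256 = 75076, and √75076 = 274.
So n = (2 + 274) / 6 = 276/6 = 46.
Check: 46·(3·46 − 2) = 6256. ✓

46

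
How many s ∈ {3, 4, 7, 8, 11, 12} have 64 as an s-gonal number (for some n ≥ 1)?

s = 3: P(3, 10) = 55 and P(3, 11) = 66; 64 is not s-gonal.
s = 4: P(4, 8) = 64. ✓
s = 7: P(7, 5) = 55 and P(7, 6) = 81; 64 is not s-gonal.
s = 8: P(8, 4) = 40 and P(8, 5) = 65; 64 is not s-gonal.
s = 11: P(11, 4) = 58 and P(11, 5) = 95; 64 is not s-gonal.
s = 12: P(12, 4) = 64. ✓
Hits: s ∈ {4, 12} → 2.

2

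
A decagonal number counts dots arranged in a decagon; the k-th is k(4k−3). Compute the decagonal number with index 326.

326·(4·326 − 3) = 326·1301 = 424126.

424126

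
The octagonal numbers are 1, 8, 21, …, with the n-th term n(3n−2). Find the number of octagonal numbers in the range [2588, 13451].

The n-th octagonal number is n(3n−2).
Smallest index with value ≥ 2588: n = 30 (giving 2640).
Largest index with value ≤ 13451: n = 67 (giving 13333).
Indices 30 through 67: 38 terms.

38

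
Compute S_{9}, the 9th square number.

81

The 9th square number is n² with n = 9.
9² = 81.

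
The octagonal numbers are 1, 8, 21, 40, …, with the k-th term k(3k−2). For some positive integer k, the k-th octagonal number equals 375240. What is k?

Set n(3n−2) = 375240, giving 3n² − 2n − 375240 = 0.
The discriminant is 4 + 12·375240 = 4502884, and √4502884 = 2122.
So n = (2 + 2122) / 6 = 2124/6 = 354.

354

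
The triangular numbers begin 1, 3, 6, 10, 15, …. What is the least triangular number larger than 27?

Solve n(n+1)/2 > 27 for integer n.
The largest n with value ≤ 27 is 6 (since 21 ≤ 27 < 28), so the first above is n = 7, value 28.

28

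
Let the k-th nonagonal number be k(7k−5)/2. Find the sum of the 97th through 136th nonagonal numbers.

Σ i(7i−5)/2 = (7Σi² − 5Σi) / 2 over i = 97..136.
Σi = 9316 − 4656 = 4660 and Σi² = 847756 − 299536 = 548220.
(7·548220 − 5·4660) / 2 = 3814240/2 = 1907120.

1907120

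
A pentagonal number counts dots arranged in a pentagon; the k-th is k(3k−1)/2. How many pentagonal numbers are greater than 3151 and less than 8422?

The n-th pentagonal number is n(3n−1)/2.
Smallest index with value > 3151: n = 47 (giving 3290).
Largest index with value < 8422: n = 75 (giving 8400).
Indices 47 through 75: 29 terms.

29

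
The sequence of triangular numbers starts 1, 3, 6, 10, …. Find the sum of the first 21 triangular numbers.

1771

Σ i(i+1)/2 = (Σi² + Σi) / 2 over i = 1..21.
Σi = 231 and Σi² = 3311.
(1·3311 + 1·231) / 2 = 3542/2 = 1771.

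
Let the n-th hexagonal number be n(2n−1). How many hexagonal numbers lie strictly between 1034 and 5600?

31

The n-th hexagonal number is n(2n−1).
Smallest index with value > 1034: n = 23 (giving 1035).
Largest index with value < 5600: n = 53 (giving 5565).
Indices 23 through 53: 31 terms.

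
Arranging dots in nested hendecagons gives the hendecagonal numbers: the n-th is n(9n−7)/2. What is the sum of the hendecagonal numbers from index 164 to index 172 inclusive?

Σ i(9i−7)/2 = (9Σi² − 7Σi) / 2 over i = 164..172.
Σi = 14878 − 13366 = 1512 and Σi² = 1710970 − 1456894 = 254076.
(9·254076 − 7·1512) / 2 = 2276100/2 = 1138050.

1138050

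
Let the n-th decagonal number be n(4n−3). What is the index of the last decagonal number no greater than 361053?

300

Solve n(4n−3) ≤ 361053 for integer n.
n = 300 gives 359100 ≤ 361053, while n = 301 gives 361501 > 361053; so the answer is index 300.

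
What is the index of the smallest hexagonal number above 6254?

Solve n(2n−1) > 6254 for integer n.
The largest n with value ≤ 6254 is 56 (since 6216 ≤ 6254 < 6441), so the first above is n = 57, value 6441.

57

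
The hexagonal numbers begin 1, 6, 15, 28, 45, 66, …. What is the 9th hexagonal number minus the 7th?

62

9·(2·9 − 1) = 153 and 7·(2·7 − 1) = 91.
Difference: 153 − 91 = 62.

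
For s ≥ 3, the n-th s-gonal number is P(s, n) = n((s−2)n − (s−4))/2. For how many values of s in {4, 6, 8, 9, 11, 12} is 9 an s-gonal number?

s = 4: P(4, 3) = 9. ✓
s = 6: P(6, 2) = 6 and P(6, 3) = 15; 9 is not s-gonal.
s = 8: P(8, 2) = 8 and P(8, 3) = 21; 9 is not s-gonal.
s = 9: P(9, 2) = 9. ✓
s = 11: P(11, 1) = 1 and P(11, 2) = 11; 9 is not s-gonal.
s = 12: P(12, 1) = 1 and P(12, 2) = 12; 9 is not s-gonal.
Hits: s ∈ {4, 9} → 2.

2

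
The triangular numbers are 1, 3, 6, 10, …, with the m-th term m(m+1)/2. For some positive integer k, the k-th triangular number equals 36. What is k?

Set n(n+1)/2 = 36, giving n² + n − 72 = 0.
The discriminant is 1 + 8·36 = 289, and √289 = 17.
So n = (-1 + 17) / 2 = 16/2 = 8.
Check: 8·9/2 = 36. ✓

8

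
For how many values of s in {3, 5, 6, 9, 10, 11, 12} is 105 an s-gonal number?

s = 3: P(3, 14) = 105. ✓
s = 5: P(5, 8) = 92 and P(5, 9) = 117; 105 is not s-gonal.
s = 6: P(6, 7) = 91 and P(6, 8) = 120; 105 is not s-gonal.
s = 9: P(9, 5) = 75 and P(9, 6) = 111; 105 is not s-gonal.
s = 10: P(10, 5) = 85 and P(10, 6) = 126; 105 is not s-gonal.
s = 11: P(11, 5) = 95 and P(11, 6) = 141; 105 is not s-gonal.
s = 12: P(12, 5) = 105. ✓
Hits: s ∈ {3, 12} → 2.

2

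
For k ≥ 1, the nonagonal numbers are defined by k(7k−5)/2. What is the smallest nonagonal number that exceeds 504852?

507111

Solve n(7n−5)/2 > 504852 for integer n.
The largest n with value ≤ 504852 is 380 (since 504450 ≤ 504852 < 507111), so the first above is n = 381, value 507111.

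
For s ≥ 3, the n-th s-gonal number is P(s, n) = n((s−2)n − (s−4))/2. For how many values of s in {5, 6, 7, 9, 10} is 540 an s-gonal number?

2

s = 5: P(5, 19) = 532 and P(5, 20) = 590; 540 is not s-gonal.
s = 6: P(6, 16) = 496 and P(6, 17) = 561; 540 is not s-gonal.
s = 7: P(7, 15) = 540. ✓
s = 9: P(9, 12) = 474 and P(9, 13) = 559; 540 is not s-gonal.
s = 10: P(10, 12) = 540. ✓
Hits: s ∈ {7, 10} → 2.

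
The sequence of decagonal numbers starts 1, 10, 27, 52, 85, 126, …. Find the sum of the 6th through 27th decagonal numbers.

26411

Σ i(4i−3) = 4Σi² − 3Σi over i = 6..27.
Σi = 378 − 15 = 363 and Σi² = 6930 − 55 = 6875.
4·6875 − 3·363 = 26411.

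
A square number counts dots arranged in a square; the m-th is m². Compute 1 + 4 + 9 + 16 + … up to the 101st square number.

Σ_{i=1}^{101} i² = 101·102·203/6 = 348551.

348551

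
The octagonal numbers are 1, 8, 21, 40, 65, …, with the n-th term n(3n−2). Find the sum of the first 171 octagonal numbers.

Σ i(3i−2) = 3Σi² − 2Σi over i = 1..171.
Σi = 14706 and Σi² = 1681386.
3·1681386 − 2·14706 = 5014746.

5014746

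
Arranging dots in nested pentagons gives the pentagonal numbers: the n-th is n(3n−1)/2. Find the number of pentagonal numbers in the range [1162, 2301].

12

The n-th pentagonal number is n(3n−1)/2.
Smallest index with value ≥ 1162: n = 28 (giving 1162).
Largest index with value ≤ 2301: n = 39 (giving 2262).
Indices 28 through 39: 12 terms.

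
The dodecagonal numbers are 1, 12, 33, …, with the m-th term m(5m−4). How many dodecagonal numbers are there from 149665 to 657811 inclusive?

The n-th dodecagonal number is n(5n−4).
Smallest index with value ≥ 149665: n = 174 (giving 150684).
Largest index with value ≤ 657811: n = 363 (giving 657393).
Indices 174 through 363: 190 terms.

190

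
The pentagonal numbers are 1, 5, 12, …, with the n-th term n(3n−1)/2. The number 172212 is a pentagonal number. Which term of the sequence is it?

Set n(3n−1)/2 = 172212, giving 3n² − n − 344424 = 0.
So n = (1 + 2033) / 6 = 2034/6 = 339.

339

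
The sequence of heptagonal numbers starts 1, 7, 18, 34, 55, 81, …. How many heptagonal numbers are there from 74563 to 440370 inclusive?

248

The n-th heptagonal number is n(5n−3)/2.
Smallest index with value ≥ 74563: n = 173 (giving 74563).
Largest index with value ≤ 440370: n = 420 (giving 440370).
Indices 173 through 420: 248 terms.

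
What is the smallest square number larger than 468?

Solve n² > 468 for integer n.
The largest n with value ≤ 468 is 21 (since 441 ≤ 468 < 484), so the first above is n = 22, value 484.

484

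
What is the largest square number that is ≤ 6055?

5929

Solve n² ≤ 6055 for integer n.
n = 77 gives 5929 ≤ 6055, while n = 78 gives 6084 > 6055; so the answer is 5929.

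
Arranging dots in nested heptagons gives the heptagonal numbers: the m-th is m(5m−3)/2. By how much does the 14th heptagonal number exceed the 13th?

Consecutive heptagonal numbers differ by 5n − 4: here 5·14 − 4 = 66.

66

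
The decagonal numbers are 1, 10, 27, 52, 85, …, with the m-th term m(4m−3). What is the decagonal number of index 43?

7267

43·(4·43 − 3) = 43·169 = 7267.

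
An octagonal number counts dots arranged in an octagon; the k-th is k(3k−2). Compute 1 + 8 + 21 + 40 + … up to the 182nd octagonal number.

6045039

Σ i(3i−2) = 3Σi² − 2Σi over i = 1..182.
Σi = 16653 and Σi² = 2026115.
3·2026115 − 2·16653 = 6045039.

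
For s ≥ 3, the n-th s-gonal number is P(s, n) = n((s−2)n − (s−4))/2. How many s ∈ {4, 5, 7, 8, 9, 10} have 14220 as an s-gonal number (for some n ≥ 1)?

1

s = 4: P(4, 119) = 14161 and P(4, 120) = 14400; 14220 is not s-gonal.
s = 5: P(5, 97) = 14065 and P(5, 98) = 14357; 14220 is not s-gonal.
s = 7: P(7, 75) = 13950 and P(7, 76) = 14326; 14220 is not s-gonal.
s = 8: P(8, 69) = 14145 and P(8, 70) = 14560; 14220 is not s-gonal.
s = 9: P(9, 64) = 14176 and P(9, 65) = 14625; 14220 is not s-gonal.
s = 10: P(10, 60) = 14220. ✓
Hits: s ∈ {10} → 1.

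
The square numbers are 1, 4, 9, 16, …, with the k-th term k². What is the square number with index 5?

5² = 25.

25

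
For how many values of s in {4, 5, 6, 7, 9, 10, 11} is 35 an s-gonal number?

1

s = 4: P(4, 5) = 25 and P(4, 6) = 36; 35 is not s-gonal.
s = 5: P(5, 5) = 35. ✓
s = 6: P(6, 4) = 28 and P(6, 5) = 45; 35 is not s-gonal.
s = 7: P(7, 4) = 34 and P(7, 5) = 55; 35 is not s-gonal.
s = 9: P(9, 3) = 24 and P(9, 4) = 46; 35 is not s-gonal.
s = 10: P(10, 3) = 27 and P(10, 4) = 52; 35 is not s-gonal.
s = 11: P(11, 3) = 30 and P(11, 4) = 58; 35 is not s-gonal.
Hits: s ∈ {5} → 1.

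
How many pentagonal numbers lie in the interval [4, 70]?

6

The n-th pentagonal number is n(3n−1)/2.
Smallest index with value ≥ 4: n = 2 (giving 5).
Largest index with value ≤ 70: n = 7 (giving 70).
Indices 2 through 7: 6 terms.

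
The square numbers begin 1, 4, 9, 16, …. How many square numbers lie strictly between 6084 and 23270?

The n-th square number is n².
Smallest index with value > 6084: n = 79 (giving 6241).
Largest index with value < 23270: n = 152 (giving 23104).
Indices 79 through 152: 74 terms.

74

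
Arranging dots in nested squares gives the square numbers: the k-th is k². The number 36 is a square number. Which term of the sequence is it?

6

We need n² = 36, so n = √36 = 6.
Check: 6² = 36. ✓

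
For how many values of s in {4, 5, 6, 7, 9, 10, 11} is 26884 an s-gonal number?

s = 4: P(4, 163) = 26569 and P(4, 164) = 26896; 26884 is not s-gonal.
s = 5: P(5, 134) = 26867 and P(5, 135) = 27270; 26884 is not s-gonal.
s = 6: P(6, 116) = 26796 and P(6, 117) = 27261; 26884 is not s-gonal.
s = 7: P(7, 104) = 26884. ✓
s = 9: P(9, 88) = 26884. ✓
s = 10: P(10, 82) = 26650 and P(10, 83) = 27307; 26884 is not s-gonal.
s = 11: P(11, 77) = 26411 and P(11, 78) = 27105; 26884 is not s-gonal.
Hits: s ∈ {7, 9} → 2.

2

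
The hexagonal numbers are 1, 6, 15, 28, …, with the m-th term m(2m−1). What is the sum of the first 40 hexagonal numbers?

43460

Σ i(2i−1) = 2Σi² − Σi over i = 1..40.
Σi = 820 and Σi² = 22140.
2·22140 − 1·820 = 43460.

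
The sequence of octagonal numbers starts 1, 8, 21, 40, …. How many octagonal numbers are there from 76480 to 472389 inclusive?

The n-th octagonal number is n(3n−2).
Smallest index with value ≥ 76480: n = 160 (giving 76480).
Largest index with value ≤ 472389: n = 397 (giving 472033).
Indices 160 through 397: 238 terms.

238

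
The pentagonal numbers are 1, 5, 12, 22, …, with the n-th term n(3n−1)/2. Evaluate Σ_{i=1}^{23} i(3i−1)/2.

Σ i(3i−1)/2 = (3Σi² − Σi) / 2 over i = 1..23.
Σi = 276 and Σi² = 4324.
(3·4324 − 1·276) / 2 = 12696/2 = 6348.

6348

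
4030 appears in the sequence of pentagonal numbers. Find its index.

52

Set n(3n−1)/2 = 4030, giving 3n² − n − 8060 = 0.
The discriminant is 1 + 24·4030 = 96721, and √96721 = 311.
So n = (1 + 311) / 6 = 312/6 = 52.
Check: 52·(3·52 − 1)/2 = 4030. ✓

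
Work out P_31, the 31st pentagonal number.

31·(3·31 − 1)/2 = 31·92/2 = 31·46 = 1426.

1426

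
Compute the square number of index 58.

3364

58² = 3364.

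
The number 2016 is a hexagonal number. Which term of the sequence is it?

Set n(2n−1) = 2016, giving 2n² − n − 2016 = 0.
The discriminant is 1 + 8·2016 = 16129, and √16129 = 127.
So n = (1 + 127) / 4 = 128/4 = 32.
Check: 32·(2·32 − 1) = 2016. ✓

32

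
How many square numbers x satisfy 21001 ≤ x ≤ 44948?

68

The n-th square number is n².
Smallest index with value ≥ 21001: n = 145 (giving 21025).
Largest index with value ≤ 44948: n = 212 (giving 44944).
Indices 145 through 212: 68 terms.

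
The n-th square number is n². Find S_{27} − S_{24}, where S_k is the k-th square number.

153

27² = 729 and 24² = 576.
Difference: 729 − 576 = 153.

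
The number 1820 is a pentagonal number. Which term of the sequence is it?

Set n(3n−1)/2 = 1820, giving 3n² − n − 3640 = 0.
The discriminant is 1 + 24·1820 = 43681, and √43681 = 209.
So n = (1 + 209) / 6 = 210/6 = 35.

35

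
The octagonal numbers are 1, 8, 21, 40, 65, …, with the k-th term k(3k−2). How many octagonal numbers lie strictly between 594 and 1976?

11

The n-th octagonal number is n(3n−2).
Smallest index with value > 594: n = 15 (giving 645).
Largest index with value < 1976: n = 25 (giving 1825).
Indices 15 through 25: 11 terms.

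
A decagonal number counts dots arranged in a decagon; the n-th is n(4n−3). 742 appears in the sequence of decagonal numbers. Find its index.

Set n(4n−3) = 742, giving 4n² − 3n − 742 = 0.
The discriminant is 9 + 16·742 = 11881, and √11881 = 109.
So n = (3 + 109) / 8 = 112/8 = 14.
Check: 14·(4·14 − 3) = 742. ✓

14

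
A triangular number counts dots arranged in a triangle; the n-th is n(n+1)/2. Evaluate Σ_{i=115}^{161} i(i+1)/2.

455101

Σ i(i+1)/2 = (Σi² + Σi) / 2 over i = 115..161.
Σi = 13041 − 6555 = 6486 and Σi² = 1404081 − 500365 = 903716.
(1·903716 + 1·6486) / 2 = 910202/2 = 455101.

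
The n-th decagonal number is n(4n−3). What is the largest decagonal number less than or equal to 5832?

5662

Solve n(4n−3) ≤ 5832 for integer n.
n = 38 gives 5662 ≤ 5832, while n = 39 gives 5967 > 5832; so the answer is 5662.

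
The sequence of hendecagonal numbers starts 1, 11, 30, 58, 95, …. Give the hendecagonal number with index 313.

439765

The 313th hendecagonal number is n(9n−7)/2 with n = 313.
313·(9·313 − 7)/2 = 313·2810/2 = 313·1405 = 439765.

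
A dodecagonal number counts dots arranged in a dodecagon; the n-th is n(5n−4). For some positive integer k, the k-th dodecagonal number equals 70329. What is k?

Set n(5n−4) = 70329, giving 5n² − 4n − 70329 = 0.
So n = (4 + 1186) / 10 = 1190/10 = 119.
Check: 119·(5·119 − 4) = 70329. ✓

119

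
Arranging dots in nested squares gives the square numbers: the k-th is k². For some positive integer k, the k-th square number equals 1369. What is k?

We need n² = 1369, so n = √1369 = 37.

37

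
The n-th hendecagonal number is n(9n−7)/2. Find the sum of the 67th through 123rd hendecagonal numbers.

2365386

Σ i(9i−7)/2 = (9Σi² − 7Σi) / 2 over i = 67..123.
Σi = 7626 − 2211 = 5415 and Σi² = 627874 − 98021 = 529853.
(9·529853 − 7·5415) / 2 = 4730772/2 = 2365386.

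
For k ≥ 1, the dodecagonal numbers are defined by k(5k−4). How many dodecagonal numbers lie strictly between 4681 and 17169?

The n-th dodecagonal number is n(5n−4).
Smallest index with value > 4681: n = 32 (giving 4992).
Largest index with value < 17169: n = 58 (giving 16588).
Indices 32 through 58: 27 terms.

27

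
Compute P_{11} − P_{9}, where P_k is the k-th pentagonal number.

11·(3·11 − 1)/2 = 176 and 9·(3·9 − 1)/2 = 117.
Difference: 176 − 117 = 59.

59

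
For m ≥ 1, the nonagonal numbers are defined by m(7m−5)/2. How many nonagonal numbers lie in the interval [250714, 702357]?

181

The n-th nonagonal number is n(7n−5)/2.
Smallest index with value ≥ 250714: n = 268 (giving 250714).
Largest index with value ≤ 702357: n = 448 (giving 701344).
Indices 268 through 448: 181 terms.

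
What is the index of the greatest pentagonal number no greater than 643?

20

Solve n(3n−1)/2 ≤ 643 for integer n.
n = 20 gives 590 ≤ 643, while n = 21 gives 651 > 643; so the answer is index 20.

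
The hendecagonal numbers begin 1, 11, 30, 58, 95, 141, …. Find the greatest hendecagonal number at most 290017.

Solve n(9n−7)/2 ≤ 290017 for integer n.
n = 254 gives 289433 ≤ 290017, while n = 255 gives 291720 > 290017; so the answer is 289433.

289433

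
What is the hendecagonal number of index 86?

86·(9·86 − 7)/2 = 86·767/2 = 32981.

32981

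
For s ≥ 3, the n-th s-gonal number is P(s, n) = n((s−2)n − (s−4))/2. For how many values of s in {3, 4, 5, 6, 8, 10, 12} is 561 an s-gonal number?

3

s = 3: P(3, 33) = 561. ✓
s = 4: P(4, 23) = 529 and P(4, 24) = 576; 561 is not s-gonal.
s = 5: P(5, 19) = 532 and P(5, 20) = 590; 561 is not s-gonal.
s = 6: P(6, 17) = 561. ✓
s = 8: P(8, 14) = 560 and P(8, 15) = 645; 561 is not s-gonal.
s = 10: P(10, 12) = 540 and P(10, 13) = 637; 561 is not s-gonal.
s = 12: P(12, 11) = 561. ✓
Hits: s ∈ {3, 6, 12} → 3.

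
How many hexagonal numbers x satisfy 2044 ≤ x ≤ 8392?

The n-th hexagonal number is n(2n−1).
Smallest index with value ≥ 2044: n = 33 (giving 2145).
Largest index with value ≤ 8392: n = 65 (giving 8385).
Indices 33 through 65: 33 terms.

33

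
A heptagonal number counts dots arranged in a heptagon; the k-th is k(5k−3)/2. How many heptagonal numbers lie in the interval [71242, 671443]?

The n-th heptagonal number is n(5n−3)/2.
Smallest index with value ≥ 71242: n = 170 (giving 71995).
Largest index with value ≤ 671443: n = 518 (giving 670033).
Indices 170 through 518: 349 terms.

349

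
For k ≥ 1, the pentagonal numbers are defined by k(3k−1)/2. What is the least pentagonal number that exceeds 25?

Solve n(3n−1)/2 > 25 for integer n.
The largest n with value ≤ 25 is 4 (since 22 ≤ 25 < 35), so the first above is n = 5, value 35.

35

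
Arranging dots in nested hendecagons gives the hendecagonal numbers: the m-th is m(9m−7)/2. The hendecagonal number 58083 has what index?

114

Set n(9n−7)/2 = 58083, giving 9n² − 7n − 116166 = 0.
So n = (7 + 2045) / 18 = 2052/18 = 114.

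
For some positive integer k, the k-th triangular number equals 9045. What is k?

Set n(n+1)/2 = 9045, giving n² + n − 18090 = 0.
The discriminant is 1 + 8·9045 = 72361, and √72361 = 269.
So n = (-1 + 269) / 2 = 268/2 = 134.

134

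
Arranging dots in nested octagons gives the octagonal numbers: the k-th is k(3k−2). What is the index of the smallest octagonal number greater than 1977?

Solve n(3n−2) > 1977 for integer n.
The largest n with value ≤ 1977 is 26 (since 1976 ≤ 1977 < 2133), so the first above is n = 27, value 2133.

27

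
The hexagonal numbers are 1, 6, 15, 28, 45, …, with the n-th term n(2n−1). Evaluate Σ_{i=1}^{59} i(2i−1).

Σ i(2i−1) = 2Σi² − Σi over i = 1..59.
Σi = 1770 and Σi² = 70210.
2·70210 − 1·1770 = 138650.

138650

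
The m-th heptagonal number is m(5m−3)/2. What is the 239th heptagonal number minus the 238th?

Consecutive heptagonal numbers differ by 5n − 4: here 5·239 − 4 = 1191.

1191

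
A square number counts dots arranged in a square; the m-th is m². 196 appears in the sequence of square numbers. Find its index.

14

We need n² = 196, so n = √196 = 14.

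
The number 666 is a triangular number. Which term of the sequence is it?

36

Set n(n+1)/2 = 666, giving n² + n − 1332 = 0.
The discriminant is 1 + 8·666 = 5329, and √5329 = 73.
So n = (-1 + 73) / 2 = 72/2 = 36.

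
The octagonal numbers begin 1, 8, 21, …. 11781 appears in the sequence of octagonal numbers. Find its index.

63

Set n(3n−2) = 11781, giving 3n² − 2n − 11781 = 0.
So n = (2 + 376) / 6 = 378/6 = 63.
Check: 63·(3·63 − 2) = 11781. ✓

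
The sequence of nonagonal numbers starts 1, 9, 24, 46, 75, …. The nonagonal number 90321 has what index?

161

Set n(7n−5)/2 = 90321, giving 7n² − 5n − 180642 = 0.
The discriminant is 25 + 56·90321 = 5058001, and √5058001 = 2249.
So n = (5 + 2249) / 14 = 2254/14 = 161.
Check: 161·(7·161 − 5)/2 = 90321. ✓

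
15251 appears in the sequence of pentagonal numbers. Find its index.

Set n(3n−1)/2 = 15251, giving 3n² − n − 30502 = 0.
The discriminant is 1 + 24·15251 = 366025, and √366025 = 605.
So n = (1 + 605) / 6 = 606/6 = 101.

101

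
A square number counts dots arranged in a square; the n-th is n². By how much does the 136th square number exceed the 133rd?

136² = 18496 and 133² = 17689.
Difference: 18496 − 17689 = 807.

807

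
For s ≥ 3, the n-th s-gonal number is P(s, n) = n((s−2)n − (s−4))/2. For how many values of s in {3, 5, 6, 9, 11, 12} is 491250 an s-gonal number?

s = 3: P(3, 990) = 490545 and P(3, 991) = 491536; 491250 is not s-gonal.
s = 5: P(5, 572) = 490490 and P(5, 573) = 492207; 491250 is not s-gonal.
s = 6: P(6, 495) = 489555 and P(6, 496) = 491536; 491250 is not s-gonal.
s = 9: P(9, 375) = 491250. ✓
s = 11: P(11, 330) = 488895 and P(11, 331) = 491866; 491250 is not s-gonal.
s = 12: P(12, 313) = 488593 and P(12, 314) = 491724; 491250 is not s-gonal.
Hits: s ∈ {9} → 1.

1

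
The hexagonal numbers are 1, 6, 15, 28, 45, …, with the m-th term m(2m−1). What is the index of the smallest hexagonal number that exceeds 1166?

Solve n(2n−1) > 1166 for integer n.
The largest n with value ≤ 1166 is 24 (since 1128 ≤ 1166 < 1225), so the first above is n = 25, value 1225.

25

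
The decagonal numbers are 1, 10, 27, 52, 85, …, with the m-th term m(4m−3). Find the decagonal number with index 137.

The 137th decagonal number is n(4n−3) with n = 137.
137·(4·137 − 3) = 137·545 = 74665.

74665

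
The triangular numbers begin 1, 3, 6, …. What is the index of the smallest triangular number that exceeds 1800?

60

Solve n(n+1)/2 > 1800 for integer n.
The largest n with value ≤ 1800 is 59 (since 1770 ≤ 1800 < 1830), so the first above is n = 60, value 1830.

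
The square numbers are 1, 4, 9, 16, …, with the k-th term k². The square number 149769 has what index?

387

We need n² = 149769, so n = √149769 = 387.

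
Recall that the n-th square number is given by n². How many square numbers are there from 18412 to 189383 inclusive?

The n-th square number is n².
Smallest index with value ≥ 18412: n = 136 (giving 18496).
Largest index with value ≤ 189383: n = 435 (giving 189225).
Indices 136 through 435: 300 terms.

300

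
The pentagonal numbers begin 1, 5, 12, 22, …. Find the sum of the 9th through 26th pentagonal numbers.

8838

Σ i(3i−1)/2 = (3Σi² − Σi) / 2 over i = 9..26.
Σi = 351 − 36 = 315 and Σi² = 6201 − 204 = 5997.
(3·5997 − 1·315) / 2 = 17676/2 = 8838.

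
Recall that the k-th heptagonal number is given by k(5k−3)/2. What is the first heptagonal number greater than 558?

Solve n(5n−3)/2 > 558 for integer n.
The largest n with value ≤ 558 is 15 (since 540 ≤ 558 < 616), so the first above is n = 16, value 616.

616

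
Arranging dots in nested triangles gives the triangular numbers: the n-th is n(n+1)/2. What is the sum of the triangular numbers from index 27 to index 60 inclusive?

Σ i(i+1)/2 = (Σi² + Σi) / 2 over i = 27..60.
Σi = 1830 − 351 = 1479 and Σi² = 73810 − 6201 = 67609.
(1·67609 + 1·1479) / 2 = 69088/2 = 34544.

34544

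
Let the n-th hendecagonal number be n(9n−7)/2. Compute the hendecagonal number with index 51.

The 51st hendecagonal number is n(9n−7)/2 with n = 51.
51·(9·51 − 7)/2 = 51·452/2 = 51·226 = 11526.

11526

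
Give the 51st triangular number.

The 51st triangular number is n(n+1)/2 with n = 51.
51·52/2 = 2652/2 = 1326.

1326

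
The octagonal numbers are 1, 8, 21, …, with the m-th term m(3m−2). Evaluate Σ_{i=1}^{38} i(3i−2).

Σ i(3i−2) = 3Σi² − 2Σi over i = 1..38.
Σi = 741 and Σi² = 19019.
3·19019 − 2·741 = 55575.

55575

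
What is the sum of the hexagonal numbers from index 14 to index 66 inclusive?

192284

Σ i(2i−1) = 2Σi² − Σi over i = 14..66.
Σi = 2211 − 91 = 2120 and Σi² = 98021 − 819 = 97202.
2·97202 − 1·2120 = 192284.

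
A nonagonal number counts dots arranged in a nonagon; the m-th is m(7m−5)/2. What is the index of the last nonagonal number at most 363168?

322

Solve n(7n−5)/2 ≤ 363168 for integer n.
n = 322 gives 362089 ≤ 363168, while n = 323 gives 364344 > 363168; so the answer is index 322.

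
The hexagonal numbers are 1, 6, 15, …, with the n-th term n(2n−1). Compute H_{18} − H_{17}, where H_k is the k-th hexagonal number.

69

Consecutive hexagonal numbers differ by 4n − 3: here 4·18 − 3 = 69.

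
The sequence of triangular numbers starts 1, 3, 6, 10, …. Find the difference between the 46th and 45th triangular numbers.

Consecutive triangular numbers differ by n: T_{46} − T_{45} = 46.

46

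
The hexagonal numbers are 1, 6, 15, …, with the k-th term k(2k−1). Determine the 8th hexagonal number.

8·(2·8 − 1) = 8·15 = 120.

120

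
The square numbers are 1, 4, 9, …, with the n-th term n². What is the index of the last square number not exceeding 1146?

Solve n² ≤ 1146 for integer n.
n = 33 gives 1089 ≤ 1146, while n = 34 gives 1156 > 1146; so the answer is index 33.

33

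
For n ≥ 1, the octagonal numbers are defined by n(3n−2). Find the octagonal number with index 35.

The 35th octagonal number is n(3n−2) with n = 35.
35·(3·35 − 2) = 35·103 = 3605.

3605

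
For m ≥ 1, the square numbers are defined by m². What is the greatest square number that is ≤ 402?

400

Solve n² ≤ 402 for integer n.
n = 20 gives 400 ≤ 402, while n = 21 gives 441 > 402; so the answer is 400.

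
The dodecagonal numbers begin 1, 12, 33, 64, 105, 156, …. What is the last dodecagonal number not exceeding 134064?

Solve n(5n−4) ≤ 134064 for integer n.
n = 164 gives 133824 ≤ 134064, while n = 165 gives 135465 > 134064; so the answer is 133824.

133824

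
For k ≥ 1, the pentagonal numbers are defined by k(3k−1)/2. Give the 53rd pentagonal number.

4187

The 53rd pentagonal number is n(3n−1)/2 with n = 53.
53·(3·53 − 1)/2 = 53·158/2 = 53·79 = 4187.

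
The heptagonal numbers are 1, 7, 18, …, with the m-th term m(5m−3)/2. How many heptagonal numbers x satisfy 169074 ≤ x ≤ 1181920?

The n-th heptagonal number is n(5n−3)/2.
Smallest index with value ≥ 169074: n = 261 (giving 169911).
Largest index with value ≤ 1181920: n = 687 (giving 1178892).
Indices 261 through 687: 427 terms.

427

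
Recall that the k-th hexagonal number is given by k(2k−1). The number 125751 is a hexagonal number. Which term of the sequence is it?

Set n(2n−1) = 125751, giving 2n² − n − 125751 = 0.
The discriminant is 1 + 8·125751 = 1006009, and √1006009 = 1003.
So n = (1 + 1003) / 4 = 1004/4 = 251.
Check: 251·(2·251 − 1) = 125751. ✓

251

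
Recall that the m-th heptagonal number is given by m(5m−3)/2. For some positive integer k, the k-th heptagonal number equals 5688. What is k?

48

Set n(5n−3)/2 = 5688, giving 5n² − 3n − 11376 = 0.
So n = (3 + 477) / 10 = 480/10 = 48.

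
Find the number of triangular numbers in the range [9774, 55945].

195

The n-th triangular number is n(n+1)/2.
Smallest index with value ≥ 9774: n = 140 (giving 9870).
Largest index with value ≤ 55945: n = 334 (giving 55945).
Indices 140 through 334: 195 terms.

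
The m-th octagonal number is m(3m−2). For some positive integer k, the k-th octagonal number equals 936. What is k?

Set n(3n−2) = 936, giving 3n² − 2n − 936 = 0.
So n = (2 + 106) / 6 = 108/6 = 18.

18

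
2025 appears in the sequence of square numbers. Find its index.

We need n² = 2025, so n = √2025 = 45.

45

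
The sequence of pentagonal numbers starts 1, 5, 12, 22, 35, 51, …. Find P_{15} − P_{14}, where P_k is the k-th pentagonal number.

Consecutive pentagonal numbers differ by 3n − 2: here 3·15 − 2 = 43.

43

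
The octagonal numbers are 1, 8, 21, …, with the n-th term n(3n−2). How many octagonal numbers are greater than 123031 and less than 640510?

260

The n-th octagonal number is n(3n−2).
Smallest index with value > 123031: n = 203 (giving 123221).
Largest index with value < 640510: n = 462 (giving 639408).
Indices 203 through 462: 260 terms.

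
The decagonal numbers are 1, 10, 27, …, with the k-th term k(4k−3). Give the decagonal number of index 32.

4000

The 32nd decagonal number is n(4n−3) with n = 32.
32·(4·32 − 3) = 32·125 = 4000.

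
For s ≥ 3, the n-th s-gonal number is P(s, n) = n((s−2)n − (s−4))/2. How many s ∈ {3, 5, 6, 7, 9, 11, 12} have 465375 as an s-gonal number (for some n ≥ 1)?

s = 3: P(3, 964) = 465130 and P(3, 965) = 466095; 465375 is not s-gonal.
s = 5: P(5, 557) = 465095 and P(5, 558) = 466767; 465375 is not s-gonal.
s = 6: P(6, 482) = 464166 and P(6, 483) = 466095; 465375 is not s-gonal.
s = 7: P(7, 431) = 463756 and P(7, 432) = 465912; 465375 is not s-gonal.
s = 9: P(9, 365) = 465375. ✓
s = 11: P(11, 321) = 462561 and P(11, 322) = 465451; 465375 is not s-gonal.
s = 12: P(12, 305) = 463905 and P(12, 306) = 466956; 465375 is not s-gonal.
Hits: s ∈ {9} → 1.

1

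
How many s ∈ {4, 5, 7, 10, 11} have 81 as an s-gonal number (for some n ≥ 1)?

s = 4: P(4, 9) = 81. ✓
s = 5: P(5, 7) = 70 and P(5, 8) = 92; 81 is not s-gonal.
s = 7: P(7, 6) = 81. ✓
s = 10: P(10, 4) = 52 and P(10, 5) = 85; 81 is not s-gonal.
s = 11: P(11, 4) = 58 and P(11, 5) = 95; 81 is not s-gonal.
Hits: s ∈ {4, 7} → 2.

2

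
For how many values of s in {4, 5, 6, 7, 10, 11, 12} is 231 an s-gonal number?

s = 4: P(4, 15) = 225 and P(4, 16) = 256; 231 is not s-gonal.
s = 5: P(5, 12) = 210 and P(5, 13) = 247; 231 is not s-gonal.
s = 6: P(6, 11) = 231. ✓
s = 7: P(7, 9) = 189 and P(7, 10) = 235; 231 is not s-gonal.
s = 10: P(10, 7) = 175 and P(10, 8) = 232; 231 is not s-gonal.
s = 11: P(11, 7) = 196 and P(11, 8) = 260; 231 is not s-gonal.
s = 12: P(12, 7) = 217 and P(12, 8) = 288; 231 is not s-gonal.
Hits: s ∈ {6} → 1.

1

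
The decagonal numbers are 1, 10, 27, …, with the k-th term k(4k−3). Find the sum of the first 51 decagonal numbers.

178126

Σ i(4i−3) = 4Σi² − 3Σi over i = 1..51.
Σi = 1326 and Σi² = 45526.
4·45526 − 3·1326 = 178126.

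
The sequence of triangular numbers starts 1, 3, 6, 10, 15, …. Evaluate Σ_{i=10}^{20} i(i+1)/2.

Σ i(i+1)/2 = (Σi² + Σi) / 2 over i = 10..20.
Σi = 210 − 45 = 165 and Σi² = 2870 − 285 = 2585.
(1·2585 + 1·165) / 2 = 2750/2 = 1375.

1375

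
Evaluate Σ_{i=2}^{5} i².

Σ_{i=2}^{5} i² = 55 − 1 = 54.

54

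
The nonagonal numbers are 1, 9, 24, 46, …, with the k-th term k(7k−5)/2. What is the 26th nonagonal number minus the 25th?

Consecutive nonagonal numbers differ by 7n − 6: here 7·26 − 6 = 176.

176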